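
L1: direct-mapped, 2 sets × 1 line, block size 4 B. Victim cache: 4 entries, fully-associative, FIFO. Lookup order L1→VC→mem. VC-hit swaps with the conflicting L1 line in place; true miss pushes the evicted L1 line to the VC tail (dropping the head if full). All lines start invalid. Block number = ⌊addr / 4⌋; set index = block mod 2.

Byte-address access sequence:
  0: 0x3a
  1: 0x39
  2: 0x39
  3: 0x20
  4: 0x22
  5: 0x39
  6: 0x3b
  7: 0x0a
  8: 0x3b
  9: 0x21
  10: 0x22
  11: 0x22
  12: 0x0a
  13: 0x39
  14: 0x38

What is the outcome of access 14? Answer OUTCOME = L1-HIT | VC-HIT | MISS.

  [0] addr=0x3a blk=14 s=0: MISS | VC []
  [1] addr=0x39 blk=14 s=0: L1-HIT | VC []
  [2] addr=0x39 blk=14 s=0: L1-HIT | VC []
  [3] addr=0x20 blk=8 s=0: MISS | VC [14]
  [4] addr=0x22 blk=8 s=0: L1-HIT | VC [14]
  [5] addr=0x39 blk=14 s=0: VC-HIT | VC [8]
  [6] addr=0x3b blk=14 s=0: L1-HIT | VC [8]
  [7] addr=0xa blk=2 s=0: MISS | VC [8, 14]
  [8] addr=0x3b blk=14 s=0: VC-HIT | VC [8, 2]
  [9] addr=0x21 blk=8 s=0: VC-HIT | VC [14, 2]
  [10] addr=0x22 blk=8 s=0: L1-HIT | VC [14, 2]
  [11] addr=0x22 blk=8 s=0: L1-HIT | VC [14, 2]
  [12] addr=0xa blk=2 s=0: VC-HIT | VC [14, 8]
  [13] addr=0x39 blk=14 s=0: VC-HIT | VC [2, 8]
  [14] addr=0x38 blk=14 s=0: L1-HIT | VC [2, 8]

OUTCOME = L1-HIT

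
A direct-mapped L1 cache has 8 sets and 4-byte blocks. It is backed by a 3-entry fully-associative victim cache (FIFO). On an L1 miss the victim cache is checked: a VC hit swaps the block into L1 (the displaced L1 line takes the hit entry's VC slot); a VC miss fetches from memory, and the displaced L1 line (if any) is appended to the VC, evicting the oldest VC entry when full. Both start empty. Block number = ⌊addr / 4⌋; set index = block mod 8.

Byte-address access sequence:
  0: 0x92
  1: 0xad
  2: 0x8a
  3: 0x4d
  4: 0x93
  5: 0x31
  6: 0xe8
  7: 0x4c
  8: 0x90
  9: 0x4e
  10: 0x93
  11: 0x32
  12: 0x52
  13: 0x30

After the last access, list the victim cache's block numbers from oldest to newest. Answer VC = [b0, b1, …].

VC = [36, 34, 20]

0: 0x92 (blk 36, set 4) → MISS  vc=[]
1: 0xad (blk 43, set 3) → MISS  vc=[]
2: 0x8a (blk 34, set 2) → MISS  vc=[]
3: 0x4d (blk 19, set 3) → MISS  vc=[43]
4: 0x93 (blk 36, set 4) → L1-HIT  vc=[43]
5: 0x31 (blk 12, set 4) → MISS  vc=[43, 36]
6: 0xe8 (blk 58, set 2) → MISS  vc=[43, 36, 34]
7: 0x4c (blk 19, set 3) → L1-HIT  vc=[43, 36, 34]
8: 0x90 (blk 36, set 4) → VC-HIT  vc=[43, 12, 34]
9: 0x4e (blk 19, set 3) → L1-HIT  vc=[43, 12, 34]
10: 0x93 (blk 36, set 4) → L1-HIT  vc=[43, 12, 34]
11: 0x32 (blk 12, set 4) → VC-HIT  vc=[43, 36, 34]
12: 0x52 (blk 20, set 4) → MISS  vc=[36, 34, 12]
13: 0x30 (blk 12, set 4) → VC-HIT  vc=[36, 34, 20]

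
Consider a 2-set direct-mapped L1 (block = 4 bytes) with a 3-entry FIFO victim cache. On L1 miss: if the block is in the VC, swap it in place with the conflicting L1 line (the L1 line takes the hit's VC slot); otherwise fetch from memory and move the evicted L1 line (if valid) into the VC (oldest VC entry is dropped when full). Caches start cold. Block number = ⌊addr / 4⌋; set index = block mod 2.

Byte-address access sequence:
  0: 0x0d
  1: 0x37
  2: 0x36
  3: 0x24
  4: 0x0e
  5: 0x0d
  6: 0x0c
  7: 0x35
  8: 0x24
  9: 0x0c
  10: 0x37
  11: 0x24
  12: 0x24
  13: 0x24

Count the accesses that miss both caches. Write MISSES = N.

0: 0xd (blk 3, set 1) → MISS  vc=[]
1: 0x37 (blk 13, set 1) → MISS  vc=[3]
2: 0x36 (blk 13, set 1) → L1-HIT  vc=[3]
3: 0x24 (blk 9, set 1) → MISS  vc=[3, 13]
4: 0xe (blk 3, set 1) → VC-HIT  vc=[9, 13]
5: 0xd (blk 3, set 1) → L1-HIT  vc=[9, 13]
6: 0xc (blk 3, set 1) → L1-HIT  vc=[9, 13]
7: 0x35 (blk 13, set 1) → VC-HIT  vc=[9, 3]
8: 0x24 (blk 9, set 1) → VC-HIT  vc=[13, 3]
9: 0xc (blk 3, set 1) → VC-HIT  vc=[13, 9]
10: 0x37 (blk 13, set 1) → VC-HIT  vc=[3, 9]
11: 0x24 (blk 9, set 1) → VC-HIT  vc=[3, 13]
12: 0x24 (blk 9, set 1) → L1-HIT  vc=[3, 13]
13: 0x24 (blk 9, set 1) → L1-HIT  vc=[3, 13]

MISSES = 3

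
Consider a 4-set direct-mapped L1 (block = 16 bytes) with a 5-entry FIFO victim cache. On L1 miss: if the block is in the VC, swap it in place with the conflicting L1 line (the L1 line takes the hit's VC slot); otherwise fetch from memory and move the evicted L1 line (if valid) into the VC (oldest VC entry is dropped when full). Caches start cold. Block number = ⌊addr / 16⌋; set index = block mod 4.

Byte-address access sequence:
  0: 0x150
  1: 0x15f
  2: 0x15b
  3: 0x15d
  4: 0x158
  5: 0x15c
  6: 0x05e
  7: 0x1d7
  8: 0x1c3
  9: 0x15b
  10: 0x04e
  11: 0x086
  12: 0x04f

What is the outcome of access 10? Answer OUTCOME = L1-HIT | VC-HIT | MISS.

  [0] addr=0x150 blk=21 s=1: MISS | VC []
  [1] addr=0x15f blk=21 s=1: L1-HIT | VC []
  [2] addr=0x15b blk=21 s=1: L1-HIT | VC []
  [3] addr=0x15d blk=21 s=1: L1-HIT | VC []
  [4] addr=0x158 blk=21 s=1: L1-HIT | VC []
  [5] addr=0x15c blk=21 s=1: L1-HIT | VC []
  [6] addr=0x5e blk=5 s=1: MISS | VC [21]
  [7] addr=0x1d7 blk=29 s=1: MISS | VC [21, 5]
  [8] addr=0x1c3 blk=28 s=0: MISS | VC [21, 5]
  [9] addr=0x15b blk=21 s=1: VC-HIT | VC [29, 5]
  [10] addr=0x4e blk=4 s=0: MISS | VC [29, 5, 28]
  [11] addr=0x86 blk=8 s=0: MISS | VC [29, 5, 28, 4]
  [12] addr=0x4f blk=4 s=0: VC-HIT | VC [29, 5, 28, 8]

OUTCOME = MISS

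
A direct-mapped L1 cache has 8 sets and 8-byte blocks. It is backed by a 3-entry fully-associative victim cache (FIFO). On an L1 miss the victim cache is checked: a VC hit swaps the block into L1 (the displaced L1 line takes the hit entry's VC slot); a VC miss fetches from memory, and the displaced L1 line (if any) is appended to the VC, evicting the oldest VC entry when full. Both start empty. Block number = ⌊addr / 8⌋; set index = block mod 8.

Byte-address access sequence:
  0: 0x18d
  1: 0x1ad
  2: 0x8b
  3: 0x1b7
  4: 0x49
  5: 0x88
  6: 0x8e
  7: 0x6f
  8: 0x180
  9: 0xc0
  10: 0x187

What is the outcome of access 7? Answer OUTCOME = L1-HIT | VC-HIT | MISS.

OUTCOME = MISS

  [0] addr=0x18d blk=49 s=1: MISS | VC []
  [1] addr=0x1ad blk=53 s=5: MISS | VC []
  [2] addr=0x8b blk=17 s=1: MISS | VC [49]
  [3] addr=0x1b7 blk=54 s=6: MISS | VC [49]
  [4] addr=0x49 blk=9 s=1: MISS | VC [49, 17]
  [5] addr=0x88 blk=17 s=1: VC-HIT | VC [49, 9]
  [6] addr=0x8e blk=17 s=1: L1-HIT | VC [49, 9]
  [7] addr=0x6f blk=13 s=5: MISS | VC [49, 9, 53]
  [8] addr=0x180 blk=48 s=0: MISS | VC [49, 9, 53]
  [9] addr=0xc0 blk=24 s=0: MISS | VC [9, 53, 48]
  [10] addr=0x187 blk=48 s=0: VC-HIT | VC [9, 53, 24]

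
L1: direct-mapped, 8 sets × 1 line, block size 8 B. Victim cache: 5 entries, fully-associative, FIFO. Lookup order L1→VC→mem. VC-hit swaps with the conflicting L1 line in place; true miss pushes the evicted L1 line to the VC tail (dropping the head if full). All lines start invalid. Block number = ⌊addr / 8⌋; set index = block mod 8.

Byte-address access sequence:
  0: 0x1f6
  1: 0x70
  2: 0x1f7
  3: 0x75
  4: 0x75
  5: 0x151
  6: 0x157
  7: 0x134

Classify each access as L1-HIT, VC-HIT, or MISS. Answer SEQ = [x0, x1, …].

SEQ = [MISS, MISS, VC-HIT, VC-HIT, L1-HIT, MISS, L1-HIT, MISS]

  [0] addr=0x1f6 blk=62 s=6: MISS | VC []
  [1] addr=0x70 blk=14 s=6: MISS | VC [62]
  [2] addr=0x1f7 blk=62 s=6: VC-HIT | VC [14]
  [3] addr=0x75 blk=14 s=6: VC-HIT | VC [62]
  [4] addr=0x75 blk=14 s=6: L1-HIT | VC [62]
  [5] addr=0x151 blk=42 s=2: MISS | VC [62]
  [6] addr=0x157 blk=42 s=2: L1-HIT | VC [62]
  [7] addr=0x134 blk=38 s=6: MISS | VC [62, 14]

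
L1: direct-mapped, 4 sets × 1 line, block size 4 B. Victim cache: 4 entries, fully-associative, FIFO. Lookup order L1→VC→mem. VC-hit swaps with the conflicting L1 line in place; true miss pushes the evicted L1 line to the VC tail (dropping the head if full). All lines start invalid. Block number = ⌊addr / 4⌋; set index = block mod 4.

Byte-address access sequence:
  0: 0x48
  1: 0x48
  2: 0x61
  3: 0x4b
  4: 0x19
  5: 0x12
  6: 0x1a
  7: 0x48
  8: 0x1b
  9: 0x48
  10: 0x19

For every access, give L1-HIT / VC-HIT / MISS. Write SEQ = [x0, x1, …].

#0 0x48→b18/s2 MISS; vc=[]
#1 0x48→b18/s2 L1-HIT; vc=[]
#2 0x61→b24/s0 MISS; vc=[]
#3 0x4b→b18/s2 L1-HIT; vc=[]
#4 0x19→b6/s2 MISS; vc=[18]
#5 0x12→b4/s0 MISS; vc=[18,24]
#6 0x1a→b6/s2 L1-HIT; vc=[18,24]
#7 0x48→b18/s2 VC-HIT; vc=[6,24]
#8 0x1b→b6/s2 VC-HIT; vc=[18,24]
#9 0x48→b18/s2 VC-HIT; vc=[6,24]
#10 0x19→b6/s2 VC-HIT; vc=[18,24]

SEQ = [MISS, L1-HIT, MISS, L1-HIT, MISS, MISS, L1-HIT, VC-HIT, VC-HIT, VC-HIT, VC-HIT]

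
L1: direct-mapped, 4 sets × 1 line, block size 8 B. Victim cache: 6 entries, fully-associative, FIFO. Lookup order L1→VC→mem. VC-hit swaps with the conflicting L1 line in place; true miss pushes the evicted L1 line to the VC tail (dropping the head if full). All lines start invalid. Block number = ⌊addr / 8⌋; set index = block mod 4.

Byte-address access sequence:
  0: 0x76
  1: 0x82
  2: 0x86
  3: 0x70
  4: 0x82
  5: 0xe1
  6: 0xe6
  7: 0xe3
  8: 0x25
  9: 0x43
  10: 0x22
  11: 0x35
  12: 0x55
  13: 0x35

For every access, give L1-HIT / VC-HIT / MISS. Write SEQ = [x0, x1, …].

0: 0x76 (blk 14, set 2) → MISS  vc=[]
1: 0x82 (blk 16, set 0) → MISS  vc=[]
2: 0x86 (blk 16, set 0) → L1-HIT  vc=[]
3: 0x70 (blk 14, set 2) → L1-HIT  vc=[]
4: 0x82 (blk 16, set 0) → L1-HIT  vc=[]
5: 0xe1 (blk 28, set 0) → MISS  vc=[16]
6: 0xe6 (blk 28, set 0) → L1-HIT  vc=[16]
7: 0xe3 (blk 28, set 0) → L1-HIT  vc=[16]
8: 0x25 (blk 4, set 0) → MISS  vc=[16, 28]
9: 0x43 (blk 8, set 0) → MISS  vc=[16, 28, 4]
10: 0x22 (blk 4, set 0) → VC-HIT  vc=[16, 28, 8]
11: 0x35 (blk 6, set 2) → MISS  vc=[16, 28, 8, 14]
12: 0x55 (blk 10, set 2) → MISS  vc=[16, 28, 8, 14, 6]
13: 0x35 (blk 6, set 2) → VC-HIT  vc=[16, 28, 8, 14, 10]

SEQ = [MISS, MISS, L1-HIT, L1-HIT, L1-HIT, MISS, L1-HIT, L1-HIT, MISS, MISS, VC-HIT, MISS, MISS, VC-HIT]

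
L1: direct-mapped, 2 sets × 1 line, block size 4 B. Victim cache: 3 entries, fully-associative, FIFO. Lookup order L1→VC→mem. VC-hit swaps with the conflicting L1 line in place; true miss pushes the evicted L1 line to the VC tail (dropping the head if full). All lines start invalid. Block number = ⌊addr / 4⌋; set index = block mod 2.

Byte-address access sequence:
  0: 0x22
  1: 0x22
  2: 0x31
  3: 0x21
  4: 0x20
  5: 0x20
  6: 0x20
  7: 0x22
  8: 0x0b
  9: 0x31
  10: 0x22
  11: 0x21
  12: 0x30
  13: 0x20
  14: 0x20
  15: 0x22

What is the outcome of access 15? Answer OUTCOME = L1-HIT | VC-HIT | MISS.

#0 0x22→b8/s0 MISS; vc=[]
#1 0x22→b8/s0 L1-HIT; vc=[]
#2 0x31→b12/s0 MISS; vc=[8]
#3 0x21→b8/s0 VC-HIT; vc=[12]
#4 0x20→b8/s0 L1-HIT; vc=[12]
#5 0x20→b8/s0 L1-HIT; vc=[12]
#6 0x20→b8/s0 L1-HIT; vc=[12]
#7 0x22→b8/s0 L1-HIT; vc=[12]
#8 0xb→b2/s0 MISS; vc=[12,8]
#9 0x31→b12/s0 VC-HIT; vc=[2,8]
#10 0x22→b8/s0 VC-HIT; vc=[2,12]
#11 0x21→b8/s0 L1-HIT; vc=[2,12]
#12 0x30→b12/s0 VC-HIT; vc=[2,8]
#13 0x20→b8/s0 VC-HIT; vc=[2,12]
#14 0x20→b8/s0 L1-HIT; vc=[2,12]
#15 0x22→b8/s0 L1-HIT; vc=[2,12]

OUTCOME = L1-HIT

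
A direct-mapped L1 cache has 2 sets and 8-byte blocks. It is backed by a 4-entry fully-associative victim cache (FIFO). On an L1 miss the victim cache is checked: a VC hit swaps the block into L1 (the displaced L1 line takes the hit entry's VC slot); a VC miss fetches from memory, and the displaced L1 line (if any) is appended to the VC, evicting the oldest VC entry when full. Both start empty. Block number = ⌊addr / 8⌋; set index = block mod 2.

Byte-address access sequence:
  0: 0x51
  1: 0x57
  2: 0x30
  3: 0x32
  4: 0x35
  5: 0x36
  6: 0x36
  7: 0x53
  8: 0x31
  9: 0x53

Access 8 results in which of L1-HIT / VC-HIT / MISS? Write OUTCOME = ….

OUTCOME = VC-HIT

0: 0x51 (blk 10, set 0) → MISS  vc=[]
1: 0x57 (blk 10, set 0) → L1-HIT  vc=[]
2: 0x30 (blk 6, set 0) → MISS  vc=[10]
3: 0x32 (blk 6, set 0) → L1-HIT  vc=[10]
4: 0x35 (blk 6, set 0) → L1-HIT  vc=[10]
5: 0x36 (blk 6, set 0) → L1-HIT  vc=[10]
6: 0x36 (blk 6, set 0) → L1-HIT  vc=[10]
7: 0x53 (blk 10, set 0) → VC-HIT  vc=[6]
8: 0x31 (blk 6, set 0) → VC-HIT  vc=[10]
9: 0x53 (blk 10, set 0) → VC-HIT  vc=[6]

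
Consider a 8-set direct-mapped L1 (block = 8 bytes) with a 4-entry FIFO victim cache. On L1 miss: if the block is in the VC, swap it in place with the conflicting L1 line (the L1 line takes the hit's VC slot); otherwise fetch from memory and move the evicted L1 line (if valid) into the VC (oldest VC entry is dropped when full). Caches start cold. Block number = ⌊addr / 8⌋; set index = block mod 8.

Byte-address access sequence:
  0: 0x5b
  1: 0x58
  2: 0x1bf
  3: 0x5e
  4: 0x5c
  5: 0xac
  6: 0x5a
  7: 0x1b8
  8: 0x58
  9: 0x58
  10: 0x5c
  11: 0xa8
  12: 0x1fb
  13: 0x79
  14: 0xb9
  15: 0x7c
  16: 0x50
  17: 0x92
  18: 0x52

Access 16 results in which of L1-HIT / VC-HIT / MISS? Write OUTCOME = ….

0: 0x5b (blk 11, set 3) → MISS  vc=[]
1: 0x58 (blk 11, set 3) → L1-HIT  vc=[]
2: 0x1bf (blk 55, set 7) → MISS  vc=[]
3: 0x5e (blk 11, set 3) → L1-HIT  vc=[]
4: 0x5c (blk 11, set 3) → L1-HIT  vc=[]
5: 0xac (blk 21, set 5) → MISS  vc=[]
6: 0x5a (blk 11, set 3) → L1-HIT  vc=[]
7: 0x1b8 (blk 55, set 7) → L1-HIT  vc=[]
8: 0x58 (blk 11, set 3) → L1-HIT  vc=[]
9: 0x58 (blk 11, set 3) → L1-HIT  vc=[]
10: 0x5c (blk 11, set 3) → L1-HIT  vc=[]
11: 0xa8 (blk 21, set 5) → L1-HIT  vc=[]
12: 0x1fb (blk 63, set 7) → MISS  vc=[55]
13: 0x79 (blk 15, set 7) → MISS  vc=[55, 63]
14: 0xb9 (blk 23, set 7) → MISS  vc=[55, 63, 15]
15: 0x7c (blk 15, set 7) → VC-HIT  vc=[55, 63, 23]
16: 0x50 (blk 10, set 2) → MISS  vc=[55, 63, 23]
17: 0x92 (blk 18, set 2) → MISS  vc=[55, 63, 23, 10]
18: 0x52 (blk 10, set 2) → VC-HIT  vc=[55, 63, 23, 18]

OUTCOME = MISS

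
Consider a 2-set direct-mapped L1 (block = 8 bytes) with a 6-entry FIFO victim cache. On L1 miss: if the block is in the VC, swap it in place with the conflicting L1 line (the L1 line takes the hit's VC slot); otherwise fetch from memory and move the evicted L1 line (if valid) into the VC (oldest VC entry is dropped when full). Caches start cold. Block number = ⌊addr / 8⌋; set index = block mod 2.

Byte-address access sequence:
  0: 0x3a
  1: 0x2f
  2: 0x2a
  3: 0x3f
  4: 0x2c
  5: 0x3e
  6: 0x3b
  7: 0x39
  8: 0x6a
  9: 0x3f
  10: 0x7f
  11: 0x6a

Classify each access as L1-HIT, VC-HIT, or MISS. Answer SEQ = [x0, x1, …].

#0 0x3a→b7/s1 MISS; vc=[]
#1 0x2f→b5/s1 MISS; vc=[7]
#2 0x2a→b5/s1 L1-HIT; vc=[7]
#3 0x3f→b7/s1 VC-HIT; vc=[5]
#4 0x2c→b5/s1 VC-HIT; vc=[7]
#5 0x3e→b7/s1 VC-HIT; vc=[5]
#6 0x3b→b7/s1 L1-HIT; vc=[5]
#7 0x39→b7/s1 L1-HIT; vc=[5]
#8 0x6a→b13/s1 MISS; vc=[5,7]
#9 0x3f→b7/s1 VC-HIT; vc=[5,13]
#10 0x7f→b15/s1 MISS; vc=[5,13,7]
#11 0x6a→b13/s1 VC-HIT; vc=[5,15,7]

SEQ = [MISS, MISS, L1-HIT, VC-HIT, VC-HIT, VC-HIT, L1-HIT, L1-HIT, MISS, VC-HIT, MISS, VC-HIT]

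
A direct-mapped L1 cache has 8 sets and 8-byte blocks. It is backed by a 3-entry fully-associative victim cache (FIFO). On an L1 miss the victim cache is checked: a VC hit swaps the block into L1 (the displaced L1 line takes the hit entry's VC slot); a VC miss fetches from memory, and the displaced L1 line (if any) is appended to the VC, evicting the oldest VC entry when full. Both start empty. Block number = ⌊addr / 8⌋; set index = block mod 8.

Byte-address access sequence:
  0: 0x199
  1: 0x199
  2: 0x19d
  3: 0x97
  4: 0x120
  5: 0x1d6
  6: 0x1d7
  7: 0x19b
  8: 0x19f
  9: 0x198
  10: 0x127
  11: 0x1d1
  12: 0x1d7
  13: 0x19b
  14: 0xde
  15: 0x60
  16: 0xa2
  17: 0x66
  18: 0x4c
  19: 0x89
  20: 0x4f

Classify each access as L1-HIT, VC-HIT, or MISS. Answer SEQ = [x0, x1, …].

#0 0x199→b51/s3 MISS; vc=[]
#1 0x199→b51/s3 L1-HIT; vc=[]
#2 0x19d→b51/s3 L1-HIT; vc=[]
#3 0x97→b18/s2 MISS; vc=[]
#4 0x120→b36/s4 MISS; vc=[]
#5 0x1d6→b58/s2 MISS; vc=[18]
#6 0x1d7→b58/s2 L1-HIT; vc=[18]
#7 0x19b→b51/s3 L1-HIT; vc=[18]
#8 0x19f→b51/s3 L1-HIT; vc=[18]
#9 0x198→b51/s3 L1-HIT; vc=[18]
#10 0x127→b36/s4 L1-HIT; vc=[18]
#11 0x1d1→b58/s2 L1-HIT; vc=[18]
#12 0x1d7→b58/s2 L1-HIT; vc=[18]
#13 0x19b→b51/s3 L1-HIT; vc=[18]
#14 0xde→b27/s3 MISS; vc=[18,51]
#15 0x60→b12/s4 MISS; vc=[18,51,36]
#16 0xa2→b20/s4 MISS; vc=[51,36,12]
#17 0x66→b12/s4 VC-HIT; vc=[51,36,20]
#18 0x4c→b9/s1 MISS; vc=[51,36,20]
#19 0x89→b17/s1 MISS; vc=[36,20,9]
#20 0x4f→b9/s1 VC-HIT; vc=[36,20,17]

SEQ = [MISS, L1-HIT, L1-HIT, MISS, MISS, MISS, L1-HIT, L1-HIT, L1-HIT, L1-HIT, L1-HIT, L1-HIT, L1-HIT, L1-HIT, MISS, MISS, MISS, VC-HIT, MISS, MISS, VC-HIT]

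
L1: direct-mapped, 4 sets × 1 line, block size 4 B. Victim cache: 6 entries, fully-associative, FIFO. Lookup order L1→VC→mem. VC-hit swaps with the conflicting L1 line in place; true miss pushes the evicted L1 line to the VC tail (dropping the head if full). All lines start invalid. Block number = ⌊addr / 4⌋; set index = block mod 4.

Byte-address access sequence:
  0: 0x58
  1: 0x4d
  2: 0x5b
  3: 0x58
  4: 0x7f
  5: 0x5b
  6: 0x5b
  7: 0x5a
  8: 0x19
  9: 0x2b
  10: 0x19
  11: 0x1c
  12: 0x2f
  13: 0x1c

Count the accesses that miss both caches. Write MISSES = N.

MISSES = 7

0: 0x58 (blk 22, set 2) → MISS  vc=[]
1: 0x4d (blk 19, set 3) → MISS  vc=[]
2: 0x5b (blk 22, set 2) → L1-HIT  vc=[]
3: 0x58 (blk 22, set 2) → L1-HIT  vc=[]
4: 0x7f (blk 31, set 3) → MISS  vc=[19]
5: 0x5b (blk 22, set 2) → L1-HIT  vc=[19]
6: 0x5b (blk 22, set 2) → L1-HIT  vc=[19]
7: 0x5a (blk 22, set 2) → L1-HIT  vc=[19]
8: 0x19 (blk 6, set 2) → MISS  vc=[19, 22]
9: 0x2b (blk 10, set 2) → MISS  vc=[19, 22, 6]
10: 0x19 (blk 6, set 2) → VC-HIT  vc=[19, 22, 10]
11: 0x1c (blk 7, set 3) → MISS  vc=[19, 22, 10, 31]
12: 0x2f (blk 11, set 3) → MISS  vc=[19, 22, 10, 31, 7]
13: 0x1c (blk 7, set 3) → VC-HIT  vc=[19, 22, 10, 31, 11]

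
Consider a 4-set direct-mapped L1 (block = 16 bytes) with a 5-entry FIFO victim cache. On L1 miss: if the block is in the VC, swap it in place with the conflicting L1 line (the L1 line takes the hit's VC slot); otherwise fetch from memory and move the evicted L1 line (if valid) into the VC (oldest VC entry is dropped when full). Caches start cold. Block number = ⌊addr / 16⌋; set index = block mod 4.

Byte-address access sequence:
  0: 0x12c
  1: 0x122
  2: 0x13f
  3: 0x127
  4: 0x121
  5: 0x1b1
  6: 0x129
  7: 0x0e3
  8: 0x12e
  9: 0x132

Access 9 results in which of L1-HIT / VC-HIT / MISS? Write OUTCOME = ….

#0 0x12c→b18/s2 MISS; vc=[]
#1 0x122→b18/s2 L1-HIT; vc=[]
#2 0x13f→b19/s3 MISS; vc=[]
#3 0x127→b18/s2 L1-HIT; vc=[]
#4 0x121→b18/s2 L1-HIT; vc=[]
#5 0x1b1→b27/s3 MISS; vc=[19]
#6 0x129→b18/s2 L1-HIT; vc=[19]
#7 0xe3→b14/s2 MISS; vc=[19,18]
#8 0x12e→b18/s2 VC-HIT; vc=[19,14]
#9 0x132→b19/s3 VC-HIT; vc=[27,14]

OUTCOME = VC-HIT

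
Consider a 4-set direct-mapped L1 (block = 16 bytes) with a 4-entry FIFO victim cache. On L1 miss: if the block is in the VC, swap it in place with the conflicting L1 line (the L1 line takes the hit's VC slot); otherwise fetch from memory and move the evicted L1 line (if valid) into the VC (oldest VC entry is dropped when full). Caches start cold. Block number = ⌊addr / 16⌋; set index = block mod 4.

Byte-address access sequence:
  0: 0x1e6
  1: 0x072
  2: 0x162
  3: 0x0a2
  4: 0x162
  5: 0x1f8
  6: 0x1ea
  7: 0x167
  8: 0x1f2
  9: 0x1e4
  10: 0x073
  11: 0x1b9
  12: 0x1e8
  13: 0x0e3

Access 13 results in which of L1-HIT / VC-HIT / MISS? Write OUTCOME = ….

0: 0x1e6 (blk 30, set 2) → MISS  vc=[]
1: 0x72 (blk 7, set 3) → MISS  vc=[]
2: 0x162 (blk 22, set 2) → MISS  vc=[30]
3: 0xa2 (blk 10, set 2) → MISS  vc=[30, 22]
4: 0x162 (blk 22, set 2) → VC-HIT  vc=[30, 10]
5: 0x1f8 (blk 31, set 3) → MISS  vc=[30, 10, 7]
6: 0x1ea (blk 30, set 2) → VC-HIT  vc=[22, 10, 7]
7: 0x167 (blk 22, set 2) → VC-HIT  vc=[30, 10, 7]
8: 0x1f2 (blk 31, set 3) → L1-HIT  vc=[30, 10, 7]
9: 0x1e4 (blk 30, set 2) → VC-HIT  vc=[22, 10, 7]
10: 0x73 (blk 7, set 3) → VC-HIT  vc=[22, 10, 31]
11: 0x1b9 (blk 27, set 3) → MISS  vc=[22, 10, 31, 7]
12: 0x1e8 (blk 30, set 2) → L1-HIT  vc=[22, 10, 31, 7]
13: 0xe3 (blk 14, set 2) → MISS  vc=[10, 31, 7, 30]

OUTCOME = MISS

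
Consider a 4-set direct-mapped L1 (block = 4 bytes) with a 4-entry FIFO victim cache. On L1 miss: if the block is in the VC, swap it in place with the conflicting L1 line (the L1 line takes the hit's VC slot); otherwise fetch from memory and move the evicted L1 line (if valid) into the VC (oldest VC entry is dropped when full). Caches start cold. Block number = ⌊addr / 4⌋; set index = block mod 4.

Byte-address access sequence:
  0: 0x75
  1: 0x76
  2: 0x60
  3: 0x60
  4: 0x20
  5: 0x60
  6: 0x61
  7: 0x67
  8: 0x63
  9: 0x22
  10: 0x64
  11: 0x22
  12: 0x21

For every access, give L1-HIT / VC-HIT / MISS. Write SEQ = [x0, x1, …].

SEQ = [MISS, L1-HIT, MISS, L1-HIT, MISS, VC-HIT, L1-HIT, MISS, L1-HIT, VC-HIT, L1-HIT, L1-HIT, L1-HIT]

#0 0x75→b29/s1 MISS; vc=[]
#1 0x76→b29/s1 L1-HIT; vc=[]
#2 0x60→b24/s0 MISS; vc=[]
#3 0x60→b24/s0 L1-HIT; vc=[]
#4 0x20→b8/s0 MISS; vc=[24]
#5 0x60→b24/s0 VC-HIT; vc=[8]
#6 0x61→b24/s0 L1-HIT; vc=[8]
#7 0x67→b25/s1 MISS; vc=[8,29]
#8 0x63→b24/s0 L1-HIT; vc=[8,29]
#9 0x22→b8/s0 VC-HIT; vc=[24,29]
#10 0x64→b25/s1 L1-HIT; vc=[24,29]
#11 0x22→b8/s0 L1-HIT; vc=[24,29]
#12 0x21→b8/s0 L1-HIT; vc=[24,29]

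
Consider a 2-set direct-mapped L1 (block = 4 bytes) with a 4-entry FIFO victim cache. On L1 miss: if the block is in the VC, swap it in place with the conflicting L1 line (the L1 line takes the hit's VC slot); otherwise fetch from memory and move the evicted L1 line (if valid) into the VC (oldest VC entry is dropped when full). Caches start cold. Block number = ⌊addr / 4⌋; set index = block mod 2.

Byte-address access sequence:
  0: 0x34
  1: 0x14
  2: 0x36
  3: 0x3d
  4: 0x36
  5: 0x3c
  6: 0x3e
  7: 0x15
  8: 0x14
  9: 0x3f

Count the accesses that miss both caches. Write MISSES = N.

MISSES = 3

  [0] addr=0x34 blk=13 s=1: MISS | VC []
  [1] addr=0x14 blk=5 s=1: MISS | VC [13]
  [2] addr=0x36 blk=13 s=1: VC-HIT | VC [5]
  [3] addr=0x3d blk=15 s=1: MISS | VC [5, 13]
  [4] addr=0x36 blk=13 s=1: VC-HIT | VC [5, 15]
  [5] addr=0x3c blk=15 s=1: VC-HIT | VC [5, 13]
  [6] addr=0x3e blk=15 s=1: L1-HIT | VC [5, 13]
  [7] addr=0x15 blk=5 s=1: VC-HIT | VC [15, 13]
  [8] addr=0x14 blk=5 s=1: L1-HIT | VC [15, 13]
  [9] addr=0x3f blk=15 s=1: VC-HIT | VC [5, 13]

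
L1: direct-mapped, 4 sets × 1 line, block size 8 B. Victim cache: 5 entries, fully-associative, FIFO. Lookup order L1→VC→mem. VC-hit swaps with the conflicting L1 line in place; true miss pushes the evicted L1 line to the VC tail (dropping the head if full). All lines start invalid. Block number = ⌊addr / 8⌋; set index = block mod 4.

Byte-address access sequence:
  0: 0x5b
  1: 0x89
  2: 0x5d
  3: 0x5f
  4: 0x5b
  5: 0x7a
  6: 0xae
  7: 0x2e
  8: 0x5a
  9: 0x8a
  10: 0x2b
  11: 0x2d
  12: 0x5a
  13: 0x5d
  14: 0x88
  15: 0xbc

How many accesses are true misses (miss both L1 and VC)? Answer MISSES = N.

MISSES = 6

0: 0x5b (blk 11, set 3) → MISS  vc=[]
1: 0x89 (blk 17, set 1) → MISS  vc=[]
2: 0x5d (blk 11, set 3) → L1-HIT  vc=[]
3: 0x5f (blk 11, set 3) → L1-HIT  vc=[]
4: 0x5b (blk 11, set 3) → L1-HIT  vc=[]
5: 0x7a (blk 15, set 3) → MISS  vc=[11]
6: 0xae (blk 21, set 1) → MISS  vc=[11, 17]
7: 0x2e (blk 5, set 1) → MISS  vc=[11, 17, 21]
8: 0x5a (blk 11, set 3) → VC-HIT  vc=[15, 17, 21]
9: 0x8a (blk 17, set 1) → VC-HIT  vc=[15, 5, 21]
10: 0x2b (blk 5, set 1) → VC-HIT  vc=[15, 17, 21]
11: 0x2d (blk 5, set 1) → L1-HIT  vc=[15, 17, 21]
12: 0x5a (blk 11, set 3) → L1-HIT  vc=[15, 17, 21]
13: 0x5d (blk 11, set 3) → L1-HIT  vc=[15, 17, 21]
14: 0x88 (blk 17, set 1) → VC-HIT  vc=[15, 5, 21]
15: 0xbc (blk 23, set 3) → MISS  vc=[15, 5, 21, 11]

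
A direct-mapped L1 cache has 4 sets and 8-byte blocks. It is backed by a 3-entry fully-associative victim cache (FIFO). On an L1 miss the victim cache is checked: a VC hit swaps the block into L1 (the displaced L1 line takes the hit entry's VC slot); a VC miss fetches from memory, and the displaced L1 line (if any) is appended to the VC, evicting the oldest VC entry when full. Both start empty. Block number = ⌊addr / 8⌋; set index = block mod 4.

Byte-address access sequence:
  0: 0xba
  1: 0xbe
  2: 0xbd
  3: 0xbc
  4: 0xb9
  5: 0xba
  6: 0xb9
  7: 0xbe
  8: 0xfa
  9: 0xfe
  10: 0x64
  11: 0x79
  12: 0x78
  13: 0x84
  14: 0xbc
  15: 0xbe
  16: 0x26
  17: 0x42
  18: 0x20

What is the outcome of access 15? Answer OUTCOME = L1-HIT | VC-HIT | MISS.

OUTCOME = L1-HIT

0: 0xba (blk 23, set 3) → MISS  vc=[]
1: 0xbe (blk 23, set 3) → L1-HIT  vc=[]
2: 0xbd (blk 23, set 3) → L1-HIT  vc=[]
3: 0xbc (blk 23, set 3) → L1-HIT  vc=[]
4: 0xb9 (blk 23, set 3) → L1-HIT  vc=[]
5: 0xba (blk 23, set 3) → L1-HIT  vc=[]
6: 0xb9 (blk 23, set 3) → L1-HIT  vc=[]
7: 0xbe (blk 23, set 3) → L1-HIT  vc=[]
8: 0xfa (blk 31, set 3) → MISS  vc=[23]
9: 0xfe (blk 31, set 3) → L1-HIT  vc=[23]
10: 0x64 (blk 12, set 0) → MISS  vc=[23]
11: 0x79 (blk 15, set 3) → MISS  vc=[23, 31]
12: 0x78 (blk 15, set 3) → L1-HIT  vc=[23, 31]
13: 0x84 (blk 16, set 0) → MISS  vc=[23, 31, 12]
14: 0xbc (blk 23, set 3) → VC-HIT  vc=[15, 31, 12]
15: 0xbe (blk 23, set 3) → L1-HIT  vc=[15, 31, 12]
16: 0x26 (blk 4, set 0) → MISS  vc=[31, 12, 16]
17: 0x42 (blk 8, set 0) → MISS  vc=[12, 16, 4]
18: 0x20 (blk 4, set 0) → VC-HIT  vc=[12, 16, 8]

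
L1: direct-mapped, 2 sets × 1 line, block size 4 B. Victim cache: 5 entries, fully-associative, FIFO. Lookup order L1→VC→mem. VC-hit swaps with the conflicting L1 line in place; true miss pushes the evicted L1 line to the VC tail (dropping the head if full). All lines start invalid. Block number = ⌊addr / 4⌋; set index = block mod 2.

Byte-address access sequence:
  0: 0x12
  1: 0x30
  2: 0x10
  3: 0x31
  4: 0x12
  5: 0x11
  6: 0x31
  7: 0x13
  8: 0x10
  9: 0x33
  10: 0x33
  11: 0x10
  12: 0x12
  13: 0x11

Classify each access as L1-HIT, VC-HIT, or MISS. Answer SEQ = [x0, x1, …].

0: 0x12 (blk 4, set 0) → MISS  vc=[]
1: 0x30 (blk 12, set 0) → MISS  vc=[4]
2: 0x10 (blk 4, set 0) → VC-HIT  vc=[12]
3: 0x31 (blk 12, set 0) → VC-HIT  vc=[4]
4: 0x12 (blk 4, set 0) → VC-HIT  vc=[12]
5: 0x11 (blk 4, set 0) → L1-HIT  vc=[12]
6: 0x31 (blk 12, set 0) → VC-HIT  vc=[4]
7: 0x13 (blk 4, set 0) → VC-HIT  vc=[12]
8: 0x10 (blk 4, set 0) → L1-HIT  vc=[12]
9: 0x33 (blk 12, set 0) → VC-HIT  vc=[4]
10: 0x33 (blk 12, set 0) → L1-HIT  vc=[4]
11: 0x10 (blk 4, set 0) → VC-HIT  vc=[12]
12: 0x12 (blk 4, set 0) → L1-HIT  vc=[12]
13: 0x11 (blk 4, set 0) → L1-HIT  vc=[12]

SEQ = [MISS, MISS, VC-HIT, VC-HIT, VC-HIT, L1-HIT, VC-HIT, VC-HIT, L1-HIT, VC-HIT, L1-HIT, VC-HIT, L1-HIT, L1-HIT]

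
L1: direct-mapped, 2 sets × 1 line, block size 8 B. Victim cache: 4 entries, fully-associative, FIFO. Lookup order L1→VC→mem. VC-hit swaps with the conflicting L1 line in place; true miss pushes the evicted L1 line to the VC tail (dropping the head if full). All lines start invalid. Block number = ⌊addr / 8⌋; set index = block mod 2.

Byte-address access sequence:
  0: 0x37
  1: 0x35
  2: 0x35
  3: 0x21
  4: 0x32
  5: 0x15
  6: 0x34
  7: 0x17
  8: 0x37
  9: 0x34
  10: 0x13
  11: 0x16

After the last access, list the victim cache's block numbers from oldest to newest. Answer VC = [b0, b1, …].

VC = [4, 6]

0: 0x37 (blk 6, set 0) → MISS  vc=[]
1: 0x35 (blk 6, set 0) → L1-HIT  vc=[]
2: 0x35 (blk 6, set 0) → L1-HIT  vc=[]
3: 0x21 (blk 4, set 0) → MISS  vc=[6]
4: 0x32 (blk 6, set 0) → VC-HIT  vc=[4]
5: 0x15 (blk 2, set 0) → MISS  vc=[4, 6]
6: 0x34 (blk 6, set 0) → VC-HIT  vc=[4, 2]
7: 0x17 (blk 2, set 0) → VC-HIT  vc=[4, 6]
8: 0x37 (blk 6, set 0) → VC-HIT  vc=[4, 2]
9: 0x34 (blk 6, set 0) → L1-HIT  vc=[4, 2]
10: 0x13 (blk 2, set 0) → VC-HIT  vc=[4, 6]
11: 0x16 (blk 2, set 0) → L1-HIT  vc=[4, 6]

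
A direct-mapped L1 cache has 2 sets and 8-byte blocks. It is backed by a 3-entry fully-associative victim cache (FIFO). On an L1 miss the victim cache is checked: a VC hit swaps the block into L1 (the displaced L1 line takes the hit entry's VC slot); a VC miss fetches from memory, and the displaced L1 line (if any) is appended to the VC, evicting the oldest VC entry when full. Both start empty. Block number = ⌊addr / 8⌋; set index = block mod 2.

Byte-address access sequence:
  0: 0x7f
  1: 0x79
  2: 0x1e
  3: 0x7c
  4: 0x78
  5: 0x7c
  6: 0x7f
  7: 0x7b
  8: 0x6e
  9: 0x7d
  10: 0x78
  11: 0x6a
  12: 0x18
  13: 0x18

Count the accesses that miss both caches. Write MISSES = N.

0: 0x7f (blk 15, set 1) → MISS  vc=[]
1: 0x79 (blk 15, set 1) → L1-HIT  vc=[]
2: 0x1e (blk 3, set 1) → MISS  vc=[15]
3: 0x7c (blk 15, set 1) → VC-HIT  vc=[3]
4: 0x78 (blk 15, set 1) → L1-HIT  vc=[3]
5: 0x7c (blk 15, set 1) → L1-HIT  vc=[3]
6: 0x7f (blk 15, set 1) → L1-HIT  vc=[3]
7: 0x7b (blk 15, set 1) → L1-HIT  vc=[3]
8: 0x6e (blk 13, set 1) → MISS  vc=[3, 15]
9: 0x7d (blk 15, set 1) → VC-HIT  vc=[3, 13]
10: 0x78 (blk 15, set 1) → L1-HIT  vc=[3, 13]
11: 0x6a (blk 13, set 1) → VC-HIT  vc=[3, 15]
12: 0x18 (blk 3, set 1) → VC-HIT  vc=[13, 15]
13: 0x18 (blk 3, set 1) → L1-HIT  vc=[13, 15]

MISSES = 3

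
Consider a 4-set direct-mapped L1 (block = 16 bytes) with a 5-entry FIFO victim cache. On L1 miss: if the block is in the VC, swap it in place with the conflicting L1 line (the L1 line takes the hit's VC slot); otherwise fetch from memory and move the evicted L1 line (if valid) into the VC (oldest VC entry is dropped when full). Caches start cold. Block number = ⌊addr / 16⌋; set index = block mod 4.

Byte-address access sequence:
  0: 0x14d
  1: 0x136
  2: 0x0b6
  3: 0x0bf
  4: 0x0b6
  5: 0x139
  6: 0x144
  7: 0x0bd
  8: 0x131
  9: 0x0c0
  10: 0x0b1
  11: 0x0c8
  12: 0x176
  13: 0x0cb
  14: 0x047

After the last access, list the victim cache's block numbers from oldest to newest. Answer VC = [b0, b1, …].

VC = [19, 20, 11, 12]

  [0] addr=0x14d blk=20 s=0: MISS | VC []
  [1] addr=0x136 blk=19 s=3: MISS | VC []
  [2] addr=0xb6 blk=11 s=3: MISS | VC [19]
  [3] addr=0xbf blk=11 s=3: L1-HIT | VC [19]
  [4] addr=0xb6 blk=11 s=3: L1-HIT | VC [19]
  [5] addr=0x139 blk=19 s=3: VC-HIT | VC [11]
  [6] addr=0x144 blk=20 s=0: L1-HIT | VC [11]
  [7] addr=0xbd blk=11 s=3: VC-HIT | VC [19]
  [8] addr=0x131 blk=19 s=3: VC-HIT | VC [11]
  [9] addr=0xc0 blk=12 s=0: MISS | VC [11, 20]
  [10] addr=0xb1 blk=11 s=3: VC-HIT | VC [19, 20]
  [11] addr=0xc8 blk=12 s=0: L1-HIT | VC [19, 20]
  [12] addr=0x176 blk=23 s=3: MISS | VC [19, 20, 11]
  [13] addr=0xcb blk=12 s=0: L1-HIT | VC [19, 20, 11]
  [14] addr=0x47 blk=4 s=0: MISS | VC [19, 20, 11, 12]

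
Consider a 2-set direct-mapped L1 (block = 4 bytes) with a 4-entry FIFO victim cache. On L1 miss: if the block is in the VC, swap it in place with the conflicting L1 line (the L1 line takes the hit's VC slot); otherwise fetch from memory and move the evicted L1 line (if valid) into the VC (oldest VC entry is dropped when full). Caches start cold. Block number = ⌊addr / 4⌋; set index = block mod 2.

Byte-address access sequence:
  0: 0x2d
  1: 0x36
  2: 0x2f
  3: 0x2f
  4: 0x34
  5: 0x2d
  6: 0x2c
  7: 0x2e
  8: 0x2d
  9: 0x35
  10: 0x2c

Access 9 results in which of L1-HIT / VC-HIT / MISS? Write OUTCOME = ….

0: 0x2d (blk 11, set 1) → MISS  vc=[]
1: 0x36 (blk 13, set 1) → MISS  vc=[11]
2: 0x2f (blk 11, set 1) → VC-HIT  vc=[13]
3: 0x2f (blk 11, set 1) → L1-HIT  vc=[13]
4: 0x34 (blk 13, set 1) → VC-HIT  vc=[11]
5: 0x2d (blk 11, set 1) → VC-HIT  vc=[13]
6: 0x2c (blk 11, set 1) → L1-HIT  vc=[13]
7: 0x2e (blk 11, set 1) → L1-HIT  vc=[13]
8: 0x2d (blk 11, set 1) → L1-HIT  vc=[13]
9: 0x35 (blk 13, set 1) → VC-HIT  vc=[11]
10: 0x2c (blk 11, set 1) → VC-HIT  vc=[13]

OUTCOME = VC-HIT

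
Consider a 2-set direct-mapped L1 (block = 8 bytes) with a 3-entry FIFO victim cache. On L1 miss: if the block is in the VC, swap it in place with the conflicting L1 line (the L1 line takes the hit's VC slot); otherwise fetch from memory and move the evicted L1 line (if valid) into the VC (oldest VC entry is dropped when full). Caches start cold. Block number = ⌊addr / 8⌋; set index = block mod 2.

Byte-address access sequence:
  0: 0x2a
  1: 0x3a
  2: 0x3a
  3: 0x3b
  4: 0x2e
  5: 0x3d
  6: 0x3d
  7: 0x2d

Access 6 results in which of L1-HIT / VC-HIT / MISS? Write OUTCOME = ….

OUTCOME = L1-HIT

#0 0x2a→b5/s1 MISS; vc=[]
#1 0x3a→b7/s1 MISS; vc=[5]
#2 0x3a→b7/s1 L1-HIT; vc=[5]
#3 0x3b→b7/s1 L1-HIT; vc=[5]
#4 0x2e→b5/s1 VC-HIT; vc=[7]
#5 0x3d→b7/s1 VC-HIT; vc=[5]
#6 0x3d→b7/s1 L1-HIT; vc=[5]
#7 0x2d→b5/s1 VC-HIT; vc=[7]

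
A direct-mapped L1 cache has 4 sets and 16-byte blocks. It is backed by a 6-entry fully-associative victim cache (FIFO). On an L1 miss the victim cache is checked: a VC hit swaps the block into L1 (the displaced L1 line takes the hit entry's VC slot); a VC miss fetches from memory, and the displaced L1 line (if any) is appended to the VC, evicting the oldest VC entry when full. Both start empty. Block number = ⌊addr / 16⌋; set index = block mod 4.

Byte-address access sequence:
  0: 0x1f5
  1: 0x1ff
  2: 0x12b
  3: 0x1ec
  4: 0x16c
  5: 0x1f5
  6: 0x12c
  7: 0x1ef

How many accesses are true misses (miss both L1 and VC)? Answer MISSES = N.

MISSES = 4

0: 0x1f5 (blk 31, set 3) → MISS  vc=[]
1: 0x1ff (blk 31, set 3) → L1-HIT  vc=[]
2: 0x12b (blk 18, set 2) → MISS  vc=[]
3: 0x1ec (blk 30, set 2) → MISS  vc=[18]
4: 0x16c (blk 22, set 2) → MISS  vc=[18, 30]
5: 0x1f5 (blk 31, set 3) → L1-HIT  vc=[18, 30]
6: 0x12c (blk 18, set 2) → VC-HIT  vc=[22, 30]
7: 0x1ef (blk 30, set 2) → VC-HIT  vc=[22, 18]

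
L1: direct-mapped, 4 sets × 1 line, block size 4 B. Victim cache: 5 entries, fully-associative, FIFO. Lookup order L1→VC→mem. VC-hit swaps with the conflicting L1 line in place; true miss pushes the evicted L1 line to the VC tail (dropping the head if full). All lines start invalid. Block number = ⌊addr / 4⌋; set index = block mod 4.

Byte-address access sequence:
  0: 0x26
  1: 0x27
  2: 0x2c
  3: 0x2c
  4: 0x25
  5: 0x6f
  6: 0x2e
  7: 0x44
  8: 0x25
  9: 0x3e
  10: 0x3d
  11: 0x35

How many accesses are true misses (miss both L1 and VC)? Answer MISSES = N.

0: 0x26 (blk 9, set 1) → MISS  vc=[]
1: 0x27 (blk 9, set 1) → L1-HIT  vc=[]
2: 0x2c (blk 11, set 3) → MISS  vc=[]
3: 0x2c (blk 11, set 3) → L1-HIT  vc=[]
4: 0x25 (blk 9, set 1) → L1-HIT  vc=[]
5: 0x6f (blk 27, set 3) → MISS  vc=[11]
6: 0x2e (blk 11, set 3) → VC-HIT  vc=[27]
7: 0x44 (blk 17, set 1) → MISS  vc=[27, 9]
8: 0x25 (blk 9, set 1) → VC-HIT  vc=[27, 17]
9: 0x3e (blk 15, set 3) → MISS  vc=[27, 17, 11]
10: 0x3d (blk 15, set 3) → L1-HIT  vc=[27, 17, 11]
11: 0x35 (blk 13, set 1) → MISS  vc=[27, 17, 11, 9]

MISSES = 6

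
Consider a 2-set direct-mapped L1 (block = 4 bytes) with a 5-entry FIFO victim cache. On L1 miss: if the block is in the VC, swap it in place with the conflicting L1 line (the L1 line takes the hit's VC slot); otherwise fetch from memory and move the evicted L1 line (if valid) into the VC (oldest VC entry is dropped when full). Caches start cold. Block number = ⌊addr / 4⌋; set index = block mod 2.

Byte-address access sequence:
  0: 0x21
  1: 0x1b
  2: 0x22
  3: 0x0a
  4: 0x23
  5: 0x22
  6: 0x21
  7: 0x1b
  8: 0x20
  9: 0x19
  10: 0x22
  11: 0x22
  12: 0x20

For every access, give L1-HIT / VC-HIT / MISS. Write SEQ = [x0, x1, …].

#0 0x21→b8/s0 MISS; vc=[]
#1 0x1b→b6/s0 MISS; vc=[8]
#2 0x22→b8/s0 VC-HIT; vc=[6]
#3 0xa→b2/s0 MISS; vc=[6,8]
#4 0x23→b8/s0 VC-HIT; vc=[6,2]
#5 0x22→b8/s0 L1-HIT; vc=[6,2]
#6 0x21→b8/s0 L1-HIT; vc=[6,2]
#7 0x1b→b6/s0 VC-HIT; vc=[8,2]
#8 0x20→b8/s0 VC-HIT; vc=[6,2]
#9 0x19→b6/s0 VC-HIT; vc=[8,2]
#10 0x22→b8/s0 VC-HIT; vc=[6,2]
#11 0x22→b8/s0 L1-HIT; vc=[6,2]
#12 0x20→b8/s0 L1-HIT; vc=[6,2]

SEQ = [MISS, MISS, VC-HIT, MISS, VC-HIT, L1-HIT, L1-HIT, VC-HIT, VC-HIT, VC-HIT, VC-HIT, L1-HIT, L1-HIT]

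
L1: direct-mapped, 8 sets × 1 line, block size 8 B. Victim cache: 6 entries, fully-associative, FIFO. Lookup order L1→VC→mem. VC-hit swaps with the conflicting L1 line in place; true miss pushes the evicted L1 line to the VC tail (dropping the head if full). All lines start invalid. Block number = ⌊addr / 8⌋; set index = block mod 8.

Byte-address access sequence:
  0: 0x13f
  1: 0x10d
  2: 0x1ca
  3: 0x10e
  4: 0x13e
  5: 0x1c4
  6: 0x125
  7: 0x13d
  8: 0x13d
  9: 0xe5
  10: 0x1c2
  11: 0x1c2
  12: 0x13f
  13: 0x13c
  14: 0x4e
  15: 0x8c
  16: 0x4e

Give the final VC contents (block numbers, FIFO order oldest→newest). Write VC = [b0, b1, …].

#0 0x13f→b39/s7 MISS; vc=[]
#1 0x10d→b33/s1 MISS; vc=[]
#2 0x1ca→b57/s1 MISS; vc=[33]
#3 0x10e→b33/s1 VC-HIT; vc=[57]
#4 0x13e→b39/s7 L1-HIT; vc=[57]
#5 0x1c4→b56/s0 MISS; vc=[57]
#6 0x125→b36/s4 MISS; vc=[57]
#7 0x13d→b39/s7 L1-HIT; vc=[57]
#8 0x13d→b39/s7 L1-HIT; vc=[57]
#9 0xe5→b28/s4 MISS; vc=[57,36]
#10 0x1c2→b56/s0 L1-HIT; vc=[57,36]
#11 0x1c2→b56/s0 L1-HIT; vc=[57,36]
#12 0x13f→b39/s7 L1-HIT; vc=[57,36]
#13 0x13c→b39/s7 L1-HIT; vc=[57,36]
#14 0x4e→b9/s1 MISS; vc=[57,36,33]
#15 0x8c→b17/s1 MISS; vc=[57,36,33,9]
#16 0x4e→b9/s1 VC-HIT; vc=[57,36,33,17]

VC = [57, 36, 33, 17]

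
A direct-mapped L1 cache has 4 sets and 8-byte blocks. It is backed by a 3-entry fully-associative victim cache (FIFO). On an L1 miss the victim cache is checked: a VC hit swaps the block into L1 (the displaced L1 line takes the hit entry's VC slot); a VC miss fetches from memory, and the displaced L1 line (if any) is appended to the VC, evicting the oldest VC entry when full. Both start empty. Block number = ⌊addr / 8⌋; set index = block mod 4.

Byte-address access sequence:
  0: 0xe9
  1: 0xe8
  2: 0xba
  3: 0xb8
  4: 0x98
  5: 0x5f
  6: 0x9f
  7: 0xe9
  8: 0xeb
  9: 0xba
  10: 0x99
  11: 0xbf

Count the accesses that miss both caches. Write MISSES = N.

#0 0xe9→b29/s1 MISS; vc=[]
#1 0xe8→b29/s1 L1-HIT; vc=[]
#2 0xba→b23/s3 MISS; vc=[]
#3 0xb8→b23/s3 L1-HIT; vc=[]
#4 0x98→b19/s3 MISS; vc=[23]
#5 0x5f→b11/s3 MISS; vc=[23,19]
#6 0x9f→b19/s3 VC-HIT; vc=[23,11]
#7 0xe9→b29/s1 L1-HIT; vc=[23,11]
#8 0xeb→b29/s1 L1-HIT; vc=[23,11]
#9 0xba→b23/s3 VC-HIT; vc=[19,11]
#10 0x99→b19/s3 VC-HIT; vc=[23,11]
#11 0xbf→b23/s3 VC-HIT; vc=[19,11]

MISSES = 4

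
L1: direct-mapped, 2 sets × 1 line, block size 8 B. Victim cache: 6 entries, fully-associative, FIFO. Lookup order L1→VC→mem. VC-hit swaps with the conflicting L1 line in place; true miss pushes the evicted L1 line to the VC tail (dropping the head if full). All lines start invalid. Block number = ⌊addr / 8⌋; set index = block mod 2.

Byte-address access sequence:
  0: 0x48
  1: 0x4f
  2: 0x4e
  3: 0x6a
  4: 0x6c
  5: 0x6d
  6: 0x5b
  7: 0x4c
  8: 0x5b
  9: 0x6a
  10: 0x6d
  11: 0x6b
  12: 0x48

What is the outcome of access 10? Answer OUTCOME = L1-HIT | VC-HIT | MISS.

0: 0x48 (blk 9, set 1) → MISS  vc=[]
1: 0x4f (blk 9, set 1) → L1-HIT  vc=[]
2: 0x4e (blk 9, set 1) → L1-HIT  vc=[]
3: 0x6a (blk 13, set 1) → MISS  vc=[9]
4: 0x6c (blk 13, set 1) → L1-HIT  vc=[9]
5: 0x6d (blk 13, set 1) → L1-HIT  vc=[9]
6: 0x5b (blk 11, set 1) → MISS  vc=[9, 13]
7: 0x4c (blk 9, set 1) → VC-HIT  vc=[11, 13]
8: 0x5b (blk 11, set 1) → VC-HIT  vc=[9, 13]
9: 0x6a (blk 13, set 1) → VC-HIT  vc=[9, 11]
10: 0x6d (blk 13, set 1) → L1-HIT  vc=[9, 11]
11: 0x6b (blk 13, set 1) → L1-HIT  vc=[9, 11]
12: 0x48 (blk 9, set 1) → VC-HIT  vc=[13, 11]

OUTCOME = L1-HIT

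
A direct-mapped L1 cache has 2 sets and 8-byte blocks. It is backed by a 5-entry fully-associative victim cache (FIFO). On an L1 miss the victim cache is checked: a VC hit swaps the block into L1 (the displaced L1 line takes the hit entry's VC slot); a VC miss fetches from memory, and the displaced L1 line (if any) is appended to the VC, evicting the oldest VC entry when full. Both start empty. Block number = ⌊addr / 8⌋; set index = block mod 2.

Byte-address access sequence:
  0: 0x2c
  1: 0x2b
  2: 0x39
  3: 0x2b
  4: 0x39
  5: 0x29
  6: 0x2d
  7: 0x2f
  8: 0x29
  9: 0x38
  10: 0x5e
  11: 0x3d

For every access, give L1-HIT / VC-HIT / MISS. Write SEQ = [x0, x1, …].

SEQ = [MISS, L1-HIT, MISS, VC-HIT, VC-HIT, VC-HIT, L1-HIT, L1-HIT, L1-HIT, VC-HIT, MISS, VC-HIT]

0: 0x2c (blk 5, set 1) → MISS  vc=[]
1: 0x2b (blk 5, set 1) → L1-HIT  vc=[]
2: 0x39 (blk 7, set 1) → MISS  vc=[5]
3: 0x2b (blk 5, set 1) → VC-HIT  vc=[7]
4: 0x39 (blk 7, set 1) → VC-HIT  vc=[5]
5: 0x29 (blk 5, set 1) → VC-HIT  vc=[7]
6: 0x2d (blk 5, set 1) → L1-HIT  vc=[7]
7: 0x2f (blk 5, set 1) → L1-HIT  vc=[7]
8: 0x29 (blk 5, set 1) → L1-HIT  vc=[7]
9: 0x38 (blk 7, set 1) → VC-HIT  vc=[5]
10: 0x5e (blk 11, set 1) → MISS  vc=[5, 7]
11: 0x3d (blk 7, set 1) → VC-HIT  vc=[5, 11]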